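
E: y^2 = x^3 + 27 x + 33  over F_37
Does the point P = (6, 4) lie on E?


Check whether y^2 = x^3 + 27 x + 33 (mod 37) for (x, y) = (6, 4).
LHS: y^2 = 4^2 mod 37 = 16
RHS: x^3 + 27 x + 33 = 6^3 + 27*6 + 33 mod 37 = 4
LHS != RHS

No, not on the curve


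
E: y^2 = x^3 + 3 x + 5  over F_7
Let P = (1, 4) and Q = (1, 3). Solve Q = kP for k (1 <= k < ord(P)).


Enumerate multiples of P until we hit Q = (1, 3):
  1P = (1, 4)
  2P = (6, 1)
  3P = (4, 2)
  4P = (4, 5)
  5P = (6, 6)
  6P = (1, 3)
Match found at i = 6.

k = 6


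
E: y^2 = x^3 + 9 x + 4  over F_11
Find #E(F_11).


For each x in F_11, count y with y^2 = x^3 + 9 x + 4 mod 11:
  x = 0: RHS = 4, y in [2, 9]  -> 2 point(s)
  x = 1: RHS = 3, y in [5, 6]  -> 2 point(s)
  x = 3: RHS = 3, y in [5, 6]  -> 2 point(s)
  x = 4: RHS = 5, y in [4, 7]  -> 2 point(s)
  x = 5: RHS = 9, y in [3, 8]  -> 2 point(s)
  x = 7: RHS = 3, y in [5, 6]  -> 2 point(s)
  x = 8: RHS = 5, y in [4, 7]  -> 2 point(s)
  x = 9: RHS = 0, y in [0]  -> 1 point(s)
  x = 10: RHS = 5, y in [4, 7]  -> 2 point(s)
Affine points: 17. Add the point at infinity: total = 18.

#E(F_11) = 18


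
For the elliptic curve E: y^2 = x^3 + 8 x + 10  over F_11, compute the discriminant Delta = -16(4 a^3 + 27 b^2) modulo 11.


4 a^3 + 27 b^2 = 4*8^3 + 27*10^2 = 2048 + 2700 = 4748
Delta = -16 * (4748) = -75968
Delta mod 11 = 9

Delta = 9 (mod 11)


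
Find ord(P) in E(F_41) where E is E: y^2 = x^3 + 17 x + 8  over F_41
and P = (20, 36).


Compute successive multiples of P until we hit O:
  1P = (20, 36)
  2P = (40, 20)
  3P = (21, 14)
  4P = (33, 4)
  5P = (37, 9)
  6P = (0, 7)
  7P = (23, 15)
  8P = (6, 30)
  ... (continuing to 32P)
  32P = O

ord(P) = 32


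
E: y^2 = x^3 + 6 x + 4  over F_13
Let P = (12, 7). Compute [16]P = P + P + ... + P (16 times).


k = 16 = 10000_2 (binary, LSB first: 00001)
Double-and-add from P = (12, 7):
  bit 0 = 0: acc unchanged = O
  bit 1 = 0: acc unchanged = O
  bit 2 = 0: acc unchanged = O
  bit 3 = 0: acc unchanged = O
  bit 4 = 1: acc = O + (12, 6) = (12, 6)

16P = (12, 6)


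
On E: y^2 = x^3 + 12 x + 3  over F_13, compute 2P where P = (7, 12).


Doubling: s = (3 x1^2 + a) / (2 y1)
s = (3*7^2 + 12) / (2*12) mod 13 = 5
x3 = s^2 - 2 x1 mod 13 = 5^2 - 2*7 = 11
y3 = s (x1 - x3) - y1 mod 13 = 5 * (7 - 11) - 12 = 7

2P = (11, 7)


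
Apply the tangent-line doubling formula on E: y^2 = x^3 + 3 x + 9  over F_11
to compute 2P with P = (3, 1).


Doubling: s = (3 x1^2 + a) / (2 y1)
s = (3*3^2 + 3) / (2*1) mod 11 = 4
x3 = s^2 - 2 x1 mod 11 = 4^2 - 2*3 = 10
y3 = s (x1 - x3) - y1 mod 11 = 4 * (3 - 10) - 1 = 4

2P = (10, 4)


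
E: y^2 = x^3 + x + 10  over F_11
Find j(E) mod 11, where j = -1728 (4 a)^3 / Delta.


Delta = -16(4 a^3 + 27 b^2) mod 11 = 10
-1728 * (4 a)^3 = -1728 * (4*1)^3 mod 11 = 2
j = 2 * 10^(-1) mod 11 = 9

j = 9 (mod 11)


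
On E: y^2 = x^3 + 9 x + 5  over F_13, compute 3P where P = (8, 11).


k = 3 = 11_2 (binary, LSB first: 11)
Double-and-add from P = (8, 11):
  bit 0 = 1: acc = O + (8, 11) = (8, 11)
  bit 1 = 1: acc = (8, 11) + (9, 10) = (10, 4)

3P = (10, 4)


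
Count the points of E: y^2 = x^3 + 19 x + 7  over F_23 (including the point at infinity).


For each x in F_23, count y with y^2 = x^3 + 19 x + 7 mod 23:
  x = 1: RHS = 4, y in [2, 21]  -> 2 point(s)
  x = 4: RHS = 9, y in [3, 20]  -> 2 point(s)
  x = 7: RHS = 0, y in [0]  -> 1 point(s)
  x = 8: RHS = 4, y in [2, 21]  -> 2 point(s)
  x = 10: RHS = 1, y in [1, 22]  -> 2 point(s)
  x = 11: RHS = 6, y in [11, 12]  -> 2 point(s)
  x = 12: RHS = 8, y in [10, 13]  -> 2 point(s)
  x = 13: RHS = 13, y in [6, 17]  -> 2 point(s)
  x = 14: RHS = 4, y in [2, 21]  -> 2 point(s)
Affine points: 17. Add the point at infinity: total = 18.

#E(F_23) = 18


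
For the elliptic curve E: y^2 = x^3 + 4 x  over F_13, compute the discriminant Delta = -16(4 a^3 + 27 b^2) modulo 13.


4 a^3 + 27 b^2 = 4*4^3 + 27*0^2 = 256 + 0 = 256
Delta = -16 * (256) = -4096
Delta mod 13 = 12

Delta = 12 (mod 13)


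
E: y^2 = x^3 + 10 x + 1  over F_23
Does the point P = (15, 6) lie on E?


Check whether y^2 = x^3 + 10 x + 1 (mod 23) for (x, y) = (15, 6).
LHS: y^2 = 6^2 mod 23 = 13
RHS: x^3 + 10 x + 1 = 15^3 + 10*15 + 1 mod 23 = 7
LHS != RHS

No, not on the curve


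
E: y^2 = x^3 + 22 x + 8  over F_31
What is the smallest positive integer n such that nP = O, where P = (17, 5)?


Compute successive multiples of P until we hit O:
  1P = (17, 5)
  2P = (29, 7)
  3P = (10, 22)
  4P = (8, 13)
  5P = (11, 0)
  6P = (8, 18)
  7P = (10, 9)
  8P = (29, 24)
  ... (continuing to 10P)
  10P = O

ord(P) = 10


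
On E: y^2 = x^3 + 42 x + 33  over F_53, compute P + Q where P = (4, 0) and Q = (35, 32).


P != Q, so use the chord formula.
s = (y2 - y1) / (x2 - x1) = (32) / (31) mod 53 = 13
x3 = s^2 - x1 - x2 mod 53 = 13^2 - 4 - 35 = 24
y3 = s (x1 - x3) - y1 mod 53 = 13 * (4 - 24) - 0 = 5

P + Q = (24, 5)


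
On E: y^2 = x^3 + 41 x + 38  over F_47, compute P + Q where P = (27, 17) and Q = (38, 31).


P != Q, so use the chord formula.
s = (y2 - y1) / (x2 - x1) = (14) / (11) mod 47 = 44
x3 = s^2 - x1 - x2 mod 47 = 44^2 - 27 - 38 = 38
y3 = s (x1 - x3) - y1 mod 47 = 44 * (27 - 38) - 17 = 16

P + Q = (38, 16)


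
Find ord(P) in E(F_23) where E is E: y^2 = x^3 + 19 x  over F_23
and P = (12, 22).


Compute successive multiples of P until we hit O:
  1P = (12, 22)
  2P = (2, 0)
  3P = (12, 1)
  4P = O

ord(P) = 4


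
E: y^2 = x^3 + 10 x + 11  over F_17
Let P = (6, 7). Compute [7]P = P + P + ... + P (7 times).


k = 7 = 111_2 (binary, LSB first: 111)
Double-and-add from P = (6, 7):
  bit 0 = 1: acc = O + (6, 7) = (6, 7)
  bit 1 = 1: acc = (6, 7) + (7, 4) = (13, 14)
  bit 2 = 1: acc = (13, 14) + (16, 0) = (6, 10)

7P = (6, 10)


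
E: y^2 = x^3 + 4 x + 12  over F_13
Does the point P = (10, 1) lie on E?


Check whether y^2 = x^3 + 4 x + 12 (mod 13) for (x, y) = (10, 1).
LHS: y^2 = 1^2 mod 13 = 1
RHS: x^3 + 4 x + 12 = 10^3 + 4*10 + 12 mod 13 = 12
LHS != RHS

No, not on the curve


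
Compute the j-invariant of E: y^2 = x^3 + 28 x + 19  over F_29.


Delta = -16(4 a^3 + 27 b^2) mod 29 = 16
-1728 * (4 a)^3 = -1728 * (4*28)^3 mod 29 = 15
j = 15 * 16^(-1) mod 29 = 10

j = 10 (mod 29)


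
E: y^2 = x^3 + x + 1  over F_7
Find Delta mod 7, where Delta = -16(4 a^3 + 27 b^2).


4 a^3 + 27 b^2 = 4*1^3 + 27*1^2 = 4 + 27 = 31
Delta = -16 * (31) = -496
Delta mod 7 = 1

Delta = 1 (mod 7)


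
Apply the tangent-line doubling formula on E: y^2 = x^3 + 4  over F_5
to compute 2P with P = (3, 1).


Doubling: s = (3 x1^2 + a) / (2 y1)
s = (3*3^2 + 0) / (2*1) mod 5 = 1
x3 = s^2 - 2 x1 mod 5 = 1^2 - 2*3 = 0
y3 = s (x1 - x3) - y1 mod 5 = 1 * (3 - 0) - 1 = 2

2P = (0, 2)


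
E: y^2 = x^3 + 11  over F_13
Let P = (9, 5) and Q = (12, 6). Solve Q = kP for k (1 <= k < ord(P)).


Enumerate multiples of P until we hit Q = (12, 6):
  1P = (9, 5)
  2P = (4, 6)
  3P = (12, 6)
Match found at i = 3.

k = 3


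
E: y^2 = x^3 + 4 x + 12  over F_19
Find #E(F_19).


For each x in F_19, count y with y^2 = x^3 + 4 x + 12 mod 19:
  x = 1: RHS = 17, y in [6, 13]  -> 2 point(s)
  x = 2: RHS = 9, y in [3, 16]  -> 2 point(s)
  x = 4: RHS = 16, y in [4, 15]  -> 2 point(s)
  x = 5: RHS = 5, y in [9, 10]  -> 2 point(s)
  x = 6: RHS = 5, y in [9, 10]  -> 2 point(s)
  x = 8: RHS = 5, y in [9, 10]  -> 2 point(s)
  x = 9: RHS = 17, y in [6, 13]  -> 2 point(s)
  x = 10: RHS = 7, y in [8, 11]  -> 2 point(s)
  x = 11: RHS = 0, y in [0]  -> 1 point(s)
  x = 13: RHS = 0, y in [0]  -> 1 point(s)
  x = 14: RHS = 0, y in [0]  -> 1 point(s)
  x = 16: RHS = 11, y in [7, 12]  -> 2 point(s)
  x = 18: RHS = 7, y in [8, 11]  -> 2 point(s)
Affine points: 23. Add the point at infinity: total = 24.

#E(F_19) = 24


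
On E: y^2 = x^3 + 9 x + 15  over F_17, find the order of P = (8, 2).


Compute successive multiples of P until we hit O:
  1P = (8, 2)
  2P = (9, 3)
  3P = (1, 5)
  4P = (12, 7)
  5P = (6, 9)
  6P = (11, 0)
  7P = (6, 8)
  8P = (12, 10)
  ... (continuing to 12P)
  12P = O

ord(P) = 12


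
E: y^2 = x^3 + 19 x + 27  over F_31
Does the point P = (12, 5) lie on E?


Check whether y^2 = x^3 + 19 x + 27 (mod 31) for (x, y) = (12, 5).
LHS: y^2 = 5^2 mod 31 = 25
RHS: x^3 + 19 x + 27 = 12^3 + 19*12 + 27 mod 31 = 30
LHS != RHS

No, not on the curve


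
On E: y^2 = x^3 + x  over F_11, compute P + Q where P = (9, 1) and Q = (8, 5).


P != Q, so use the chord formula.
s = (y2 - y1) / (x2 - x1) = (4) / (10) mod 11 = 7
x3 = s^2 - x1 - x2 mod 11 = 7^2 - 9 - 8 = 10
y3 = s (x1 - x3) - y1 mod 11 = 7 * (9 - 10) - 1 = 3

P + Q = (10, 3)


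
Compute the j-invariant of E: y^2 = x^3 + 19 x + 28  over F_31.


Delta = -16(4 a^3 + 27 b^2) mod 31 = 2
-1728 * (4 a)^3 = -1728 * (4*19)^3 mod 31 = 4
j = 4 * 2^(-1) mod 31 = 2

j = 2 (mod 31)


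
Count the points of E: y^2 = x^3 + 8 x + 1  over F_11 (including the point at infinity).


For each x in F_11, count y with y^2 = x^3 + 8 x + 1 mod 11:
  x = 0: RHS = 1, y in [1, 10]  -> 2 point(s)
  x = 2: RHS = 3, y in [5, 6]  -> 2 point(s)
  x = 4: RHS = 9, y in [3, 8]  -> 2 point(s)
  x = 5: RHS = 1, y in [1, 10]  -> 2 point(s)
  x = 6: RHS = 1, y in [1, 10]  -> 2 point(s)
  x = 7: RHS = 4, y in [2, 9]  -> 2 point(s)
  x = 8: RHS = 5, y in [4, 7]  -> 2 point(s)
  x = 10: RHS = 3, y in [5, 6]  -> 2 point(s)
Affine points: 16. Add the point at infinity: total = 17.

#E(F_11) = 17


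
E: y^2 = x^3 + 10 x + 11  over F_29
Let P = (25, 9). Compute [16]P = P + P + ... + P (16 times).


k = 16 = 10000_2 (binary, LSB first: 00001)
Double-and-add from P = (25, 9):
  bit 0 = 0: acc unchanged = O
  bit 1 = 0: acc unchanged = O
  bit 2 = 0: acc unchanged = O
  bit 3 = 0: acc unchanged = O
  bit 4 = 1: acc = O + (23, 24) = (23, 24)

16P = (23, 24)


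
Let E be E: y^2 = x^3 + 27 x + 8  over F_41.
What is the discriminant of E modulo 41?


4 a^3 + 27 b^2 = 4*27^3 + 27*8^2 = 78732 + 1728 = 80460
Delta = -16 * (80460) = -1287360
Delta mod 41 = 40

Delta = 40 (mod 41)


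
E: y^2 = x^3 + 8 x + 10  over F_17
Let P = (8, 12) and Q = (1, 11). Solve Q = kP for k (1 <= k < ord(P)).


Enumerate multiples of P until we hit Q = (1, 11):
  1P = (8, 12)
  2P = (10, 11)
  3P = (12, 7)
  4P = (6, 11)
  5P = (16, 1)
  6P = (1, 6)
  7P = (7, 1)
  8P = (4, 15)
  9P = (13, 13)
  10P = (11, 1)
  11P = (2, 0)
  12P = (11, 16)
  13P = (13, 4)
  14P = (4, 2)
  15P = (7, 16)
  16P = (1, 11)
Match found at i = 16.

k = 16


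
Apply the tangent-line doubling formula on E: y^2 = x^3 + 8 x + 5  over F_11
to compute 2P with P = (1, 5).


Doubling: s = (3 x1^2 + a) / (2 y1)
s = (3*1^2 + 8) / (2*5) mod 11 = 0
x3 = s^2 - 2 x1 mod 11 = 0^2 - 2*1 = 9
y3 = s (x1 - x3) - y1 mod 11 = 0 * (1 - 9) - 5 = 6

2P = (9, 6)


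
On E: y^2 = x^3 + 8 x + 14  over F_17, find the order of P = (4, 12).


Compute successive multiples of P until we hit O:
  1P = (4, 12)
  2P = (5, 14)
  3P = (12, 6)
  4P = (9, 13)
  5P = (2, 2)
  6P = (2, 15)
  7P = (9, 4)
  8P = (12, 11)
  ... (continuing to 11P)
  11P = O

ord(P) = 11


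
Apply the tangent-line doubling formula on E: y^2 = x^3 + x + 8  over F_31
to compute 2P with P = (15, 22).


Doubling: s = (3 x1^2 + a) / (2 y1)
s = (3*15^2 + 1) / (2*22) mod 31 = 21
x3 = s^2 - 2 x1 mod 31 = 21^2 - 2*15 = 8
y3 = s (x1 - x3) - y1 mod 31 = 21 * (15 - 8) - 22 = 1

2P = (8, 1)


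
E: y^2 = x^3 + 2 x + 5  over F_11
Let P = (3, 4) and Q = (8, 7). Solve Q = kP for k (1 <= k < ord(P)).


Enumerate multiples of P until we hit Q = (8, 7):
  1P = (3, 4)
  2P = (8, 4)
  3P = (0, 7)
  4P = (9, 2)
  5P = (4, 0)
  6P = (9, 9)
  7P = (0, 4)
  8P = (8, 7)
Match found at i = 8.

k = 8


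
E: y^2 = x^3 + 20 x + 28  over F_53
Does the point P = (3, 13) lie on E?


Check whether y^2 = x^3 + 20 x + 28 (mod 53) for (x, y) = (3, 13).
LHS: y^2 = 13^2 mod 53 = 10
RHS: x^3 + 20 x + 28 = 3^3 + 20*3 + 28 mod 53 = 9
LHS != RHS

No, not on the curve


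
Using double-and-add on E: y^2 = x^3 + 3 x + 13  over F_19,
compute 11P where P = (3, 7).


k = 11 = 1011_2 (binary, LSB first: 1101)
Double-and-add from P = (3, 7):
  bit 0 = 1: acc = O + (3, 7) = (3, 7)
  bit 1 = 1: acc = (3, 7) + (11, 3) = (10, 6)
  bit 2 = 0: acc unchanged = (10, 6)
  bit 3 = 1: acc = (10, 6) + (13, 11) = (3, 12)

11P = (3, 12)


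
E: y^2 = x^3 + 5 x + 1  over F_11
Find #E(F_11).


For each x in F_11, count y with y^2 = x^3 + 5 x + 1 mod 11:
  x = 0: RHS = 1, y in [1, 10]  -> 2 point(s)
  x = 6: RHS = 5, y in [4, 7]  -> 2 point(s)
  x = 7: RHS = 5, y in [4, 7]  -> 2 point(s)
  x = 8: RHS = 3, y in [5, 6]  -> 2 point(s)
  x = 9: RHS = 5, y in [4, 7]  -> 2 point(s)
Affine points: 10. Add the point at infinity: total = 11.

#E(F_11) = 11


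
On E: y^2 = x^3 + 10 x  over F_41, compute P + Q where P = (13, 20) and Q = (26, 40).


P != Q, so use the chord formula.
s = (y2 - y1) / (x2 - x1) = (20) / (13) mod 41 = 11
x3 = s^2 - x1 - x2 mod 41 = 11^2 - 13 - 26 = 0
y3 = s (x1 - x3) - y1 mod 41 = 11 * (13 - 0) - 20 = 0

P + Q = (0, 0)


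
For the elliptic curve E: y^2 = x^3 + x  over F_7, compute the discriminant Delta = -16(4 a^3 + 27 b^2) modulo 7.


4 a^3 + 27 b^2 = 4*1^3 + 27*0^2 = 4 + 0 = 4
Delta = -16 * (4) = -64
Delta mod 7 = 6

Delta = 6 (mod 7)


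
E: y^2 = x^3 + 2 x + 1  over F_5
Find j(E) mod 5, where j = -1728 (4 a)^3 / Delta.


Delta = -16(4 a^3 + 27 b^2) mod 5 = 1
-1728 * (4 a)^3 = -1728 * (4*2)^3 mod 5 = 4
j = 4 * 1^(-1) mod 5 = 4

j = 4 (mod 5)


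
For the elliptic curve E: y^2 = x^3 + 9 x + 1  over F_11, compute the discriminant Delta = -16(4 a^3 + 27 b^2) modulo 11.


4 a^3 + 27 b^2 = 4*9^3 + 27*1^2 = 2916 + 27 = 2943
Delta = -16 * (2943) = -47088
Delta mod 11 = 3

Delta = 3 (mod 11)


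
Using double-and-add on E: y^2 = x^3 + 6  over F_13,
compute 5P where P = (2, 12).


k = 5 = 101_2 (binary, LSB first: 101)
Double-and-add from P = (2, 12):
  bit 0 = 1: acc = O + (2, 12) = (2, 12)
  bit 1 = 0: acc unchanged = (2, 12)
  bit 2 = 1: acc = (2, 12) + (5, 12) = (6, 1)

5P = (6, 1)


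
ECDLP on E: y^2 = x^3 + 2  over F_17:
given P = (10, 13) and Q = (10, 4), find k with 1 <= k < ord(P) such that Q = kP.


Enumerate multiples of P until we hit Q = (10, 4):
  1P = (10, 13)
  2P = (5, 12)
  3P = (0, 6)
  4P = (8, 2)
  5P = (8, 15)
  6P = (0, 11)
  7P = (5, 5)
  8P = (10, 4)
Match found at i = 8.

k = 8


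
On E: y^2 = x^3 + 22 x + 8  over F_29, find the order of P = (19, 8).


Compute successive multiples of P until we hit O:
  1P = (19, 8)
  2P = (24, 11)
  3P = (20, 3)
  4P = (15, 1)
  5P = (18, 1)
  6P = (12, 12)
  7P = (22, 2)
  8P = (21, 25)
  ... (continuing to 22P)
  22P = O

ord(P) = 22


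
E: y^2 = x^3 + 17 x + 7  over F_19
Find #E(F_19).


For each x in F_19, count y with y^2 = x^3 + 17 x + 7 mod 19:
  x = 0: RHS = 7, y in [8, 11]  -> 2 point(s)
  x = 1: RHS = 6, y in [5, 14]  -> 2 point(s)
  x = 2: RHS = 11, y in [7, 12]  -> 2 point(s)
  x = 3: RHS = 9, y in [3, 16]  -> 2 point(s)
  x = 4: RHS = 6, y in [5, 14]  -> 2 point(s)
  x = 8: RHS = 9, y in [3, 16]  -> 2 point(s)
  x = 11: RHS = 5, y in [9, 10]  -> 2 point(s)
  x = 12: RHS = 1, y in [1, 18]  -> 2 point(s)
  x = 14: RHS = 6, y in [5, 14]  -> 2 point(s)
  x = 16: RHS = 5, y in [9, 10]  -> 2 point(s)
Affine points: 20. Add the point at infinity: total = 21.

#E(F_19) = 21


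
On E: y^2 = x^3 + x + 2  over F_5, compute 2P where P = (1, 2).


Doubling: s = (3 x1^2 + a) / (2 y1)
s = (3*1^2 + 1) / (2*2) mod 5 = 1
x3 = s^2 - 2 x1 mod 5 = 1^2 - 2*1 = 4
y3 = s (x1 - x3) - y1 mod 5 = 1 * (1 - 4) - 2 = 0

2P = (4, 0)


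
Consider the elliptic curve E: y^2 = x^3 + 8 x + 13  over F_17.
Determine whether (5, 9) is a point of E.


Check whether y^2 = x^3 + 8 x + 13 (mod 17) for (x, y) = (5, 9).
LHS: y^2 = 9^2 mod 17 = 13
RHS: x^3 + 8 x + 13 = 5^3 + 8*5 + 13 mod 17 = 8
LHS != RHS

No, not on the curve


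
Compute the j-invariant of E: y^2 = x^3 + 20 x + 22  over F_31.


Delta = -16(4 a^3 + 27 b^2) mod 31 = 3
-1728 * (4 a)^3 = -1728 * (4*20)^3 mod 31 = 1
j = 1 * 3^(-1) mod 31 = 21

j = 21 (mod 31)


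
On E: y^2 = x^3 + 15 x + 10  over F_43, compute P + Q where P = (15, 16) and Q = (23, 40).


P != Q, so use the chord formula.
s = (y2 - y1) / (x2 - x1) = (24) / (8) mod 43 = 3
x3 = s^2 - x1 - x2 mod 43 = 3^2 - 15 - 23 = 14
y3 = s (x1 - x3) - y1 mod 43 = 3 * (15 - 14) - 16 = 30

P + Q = (14, 30)


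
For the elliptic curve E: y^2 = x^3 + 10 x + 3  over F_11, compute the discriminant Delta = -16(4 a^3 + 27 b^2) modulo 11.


4 a^3 + 27 b^2 = 4*10^3 + 27*3^2 = 4000 + 243 = 4243
Delta = -16 * (4243) = -67888
Delta mod 11 = 4

Delta = 4 (mod 11)


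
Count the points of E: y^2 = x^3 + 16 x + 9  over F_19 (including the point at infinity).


For each x in F_19, count y with y^2 = x^3 + 16 x + 9 mod 19:
  x = 0: RHS = 9, y in [3, 16]  -> 2 point(s)
  x = 1: RHS = 7, y in [8, 11]  -> 2 point(s)
  x = 2: RHS = 11, y in [7, 12]  -> 2 point(s)
  x = 4: RHS = 4, y in [2, 17]  -> 2 point(s)
  x = 5: RHS = 5, y in [9, 10]  -> 2 point(s)
  x = 6: RHS = 17, y in [6, 13]  -> 2 point(s)
  x = 13: RHS = 1, y in [1, 18]  -> 2 point(s)
  x = 17: RHS = 7, y in [8, 11]  -> 2 point(s)
  x = 18: RHS = 11, y in [7, 12]  -> 2 point(s)
Affine points: 18. Add the point at infinity: total = 19.

#E(F_19) = 19


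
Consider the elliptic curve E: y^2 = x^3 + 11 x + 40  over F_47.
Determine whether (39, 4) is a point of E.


Check whether y^2 = x^3 + 11 x + 40 (mod 47) for (x, y) = (39, 4).
LHS: y^2 = 4^2 mod 47 = 16
RHS: x^3 + 11 x + 40 = 39^3 + 11*39 + 40 mod 47 = 4
LHS != RHS

No, not on the curve


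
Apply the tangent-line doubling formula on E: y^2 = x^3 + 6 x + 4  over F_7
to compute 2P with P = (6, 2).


Doubling: s = (3 x1^2 + a) / (2 y1)
s = (3*6^2 + 6) / (2*2) mod 7 = 4
x3 = s^2 - 2 x1 mod 7 = 4^2 - 2*6 = 4
y3 = s (x1 - x3) - y1 mod 7 = 4 * (6 - 4) - 2 = 6

2P = (4, 6)


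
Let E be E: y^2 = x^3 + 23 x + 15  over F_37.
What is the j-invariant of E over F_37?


Delta = -16(4 a^3 + 27 b^2) mod 37 = 13
-1728 * (4 a)^3 = -1728 * (4*23)^3 mod 37 = 31
j = 31 * 13^(-1) mod 37 = 28

j = 28 (mod 37)


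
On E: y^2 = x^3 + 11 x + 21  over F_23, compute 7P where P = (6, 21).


k = 7 = 111_2 (binary, LSB first: 111)
Double-and-add from P = (6, 21):
  bit 0 = 1: acc = O + (6, 21) = (6, 21)
  bit 1 = 1: acc = (6, 21) + (12, 8) = (18, 5)
  bit 2 = 1: acc = (18, 5) + (11, 1) = (7, 21)

7P = (7, 21)


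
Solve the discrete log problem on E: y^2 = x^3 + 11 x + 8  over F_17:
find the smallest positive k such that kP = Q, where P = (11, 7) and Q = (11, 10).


Enumerate multiples of P until we hit Q = (11, 10):
  1P = (11, 7)
  2P = (12, 10)
  3P = (3, 0)
  4P = (12, 7)
  5P = (11, 10)
Match found at i = 5.

k = 5


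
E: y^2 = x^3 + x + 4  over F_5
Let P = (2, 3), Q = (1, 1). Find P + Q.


P != Q, so use the chord formula.
s = (y2 - y1) / (x2 - x1) = (3) / (4) mod 5 = 2
x3 = s^2 - x1 - x2 mod 5 = 2^2 - 2 - 1 = 1
y3 = s (x1 - x3) - y1 mod 5 = 2 * (2 - 1) - 3 = 4

P + Q = (1, 4)


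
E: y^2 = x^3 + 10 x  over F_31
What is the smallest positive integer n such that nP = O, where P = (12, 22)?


Compute successive multiples of P until we hit O:
  1P = (12, 22)
  2P = (16, 28)
  3P = (13, 23)
  4P = (7, 14)
  5P = (22, 24)
  6P = (2, 11)
  7P = (21, 27)
  8P = (14, 1)
  ... (continuing to 32P)
  32P = O

ord(P) = 32


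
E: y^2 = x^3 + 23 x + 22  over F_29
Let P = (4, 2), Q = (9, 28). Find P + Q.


P != Q, so use the chord formula.
s = (y2 - y1) / (x2 - x1) = (26) / (5) mod 29 = 11
x3 = s^2 - x1 - x2 mod 29 = 11^2 - 4 - 9 = 21
y3 = s (x1 - x3) - y1 mod 29 = 11 * (4 - 21) - 2 = 14

P + Q = (21, 14)


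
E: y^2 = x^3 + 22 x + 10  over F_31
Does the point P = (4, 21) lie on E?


Check whether y^2 = x^3 + 22 x + 10 (mod 31) for (x, y) = (4, 21).
LHS: y^2 = 21^2 mod 31 = 7
RHS: x^3 + 22 x + 10 = 4^3 + 22*4 + 10 mod 31 = 7
LHS = RHS

Yes, on the curve


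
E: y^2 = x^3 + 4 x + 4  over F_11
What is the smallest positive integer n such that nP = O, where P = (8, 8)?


Compute successive multiples of P until we hit O:
  1P = (8, 8)
  2P = (0, 2)
  3P = (7, 1)
  4P = (1, 8)
  5P = (2, 3)
  6P = (2, 8)
  7P = (1, 3)
  8P = (7, 10)
  ... (continuing to 11P)
  11P = O

ord(P) = 11


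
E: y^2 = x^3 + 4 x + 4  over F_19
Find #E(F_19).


For each x in F_19, count y with y^2 = x^3 + 4 x + 4 mod 19:
  x = 0: RHS = 4, y in [2, 17]  -> 2 point(s)
  x = 1: RHS = 9, y in [3, 16]  -> 2 point(s)
  x = 2: RHS = 1, y in [1, 18]  -> 2 point(s)
  x = 3: RHS = 5, y in [9, 10]  -> 2 point(s)
  x = 5: RHS = 16, y in [4, 15]  -> 2 point(s)
  x = 6: RHS = 16, y in [4, 15]  -> 2 point(s)
  x = 8: RHS = 16, y in [4, 15]  -> 2 point(s)
  x = 9: RHS = 9, y in [3, 16]  -> 2 point(s)
  x = 11: RHS = 11, y in [7, 12]  -> 2 point(s)
  x = 13: RHS = 11, y in [7, 12]  -> 2 point(s)
  x = 14: RHS = 11, y in [7, 12]  -> 2 point(s)
  x = 15: RHS = 0, y in [0]  -> 1 point(s)
  x = 17: RHS = 7, y in [8, 11]  -> 2 point(s)
Affine points: 25. Add the point at infinity: total = 26.

#E(F_19) = 26


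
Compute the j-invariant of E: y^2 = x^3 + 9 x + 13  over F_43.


Delta = -16(4 a^3 + 27 b^2) mod 43 = 5
-1728 * (4 a)^3 = -1728 * (4*9)^3 mod 43 = 35
j = 35 * 5^(-1) mod 43 = 7

j = 7 (mod 43)


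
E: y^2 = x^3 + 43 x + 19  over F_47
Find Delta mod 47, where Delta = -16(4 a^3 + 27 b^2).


4 a^3 + 27 b^2 = 4*43^3 + 27*19^2 = 318028 + 9747 = 327775
Delta = -16 * (327775) = -5244400
Delta mod 47 = 1

Delta = 1 (mod 47)


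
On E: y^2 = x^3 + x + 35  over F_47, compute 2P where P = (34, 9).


Doubling: s = (3 x1^2 + a) / (2 y1)
s = (3*34^2 + 1) / (2*9) mod 47 = 23
x3 = s^2 - 2 x1 mod 47 = 23^2 - 2*34 = 38
y3 = s (x1 - x3) - y1 mod 47 = 23 * (34 - 38) - 9 = 40

2P = (38, 40)


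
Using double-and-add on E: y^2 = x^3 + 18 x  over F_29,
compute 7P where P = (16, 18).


k = 7 = 111_2 (binary, LSB first: 111)
Double-and-add from P = (16, 18):
  bit 0 = 1: acc = O + (16, 18) = (16, 18)
  bit 1 = 1: acc = (16, 18) + (25, 3) = (23, 13)
  bit 2 = 1: acc = (23, 13) + (13, 13) = (22, 16)

7P = (22, 16)


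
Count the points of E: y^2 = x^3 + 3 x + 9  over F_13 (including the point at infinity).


For each x in F_13, count y with y^2 = x^3 + 3 x + 9 mod 13:
  x = 0: RHS = 9, y in [3, 10]  -> 2 point(s)
  x = 1: RHS = 0, y in [0]  -> 1 point(s)
  x = 2: RHS = 10, y in [6, 7]  -> 2 point(s)
  x = 6: RHS = 9, y in [3, 10]  -> 2 point(s)
  x = 7: RHS = 9, y in [3, 10]  -> 2 point(s)
  x = 8: RHS = 12, y in [5, 8]  -> 2 point(s)
  x = 10: RHS = 12, y in [5, 8]  -> 2 point(s)
Affine points: 13. Add the point at infinity: total = 14.

#E(F_13) = 14


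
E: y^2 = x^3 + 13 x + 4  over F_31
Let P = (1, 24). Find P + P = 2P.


Doubling: s = (3 x1^2 + a) / (2 y1)
s = (3*1^2 + 13) / (2*24) mod 31 = 21
x3 = s^2 - 2 x1 mod 31 = 21^2 - 2*1 = 5
y3 = s (x1 - x3) - y1 mod 31 = 21 * (1 - 5) - 24 = 16

2P = (5, 16)


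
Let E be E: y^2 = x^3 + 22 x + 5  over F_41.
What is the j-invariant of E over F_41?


Delta = -16(4 a^3 + 27 b^2) mod 41 = 13
-1728 * (4 a)^3 = -1728 * (4*22)^3 mod 41 = 16
j = 16 * 13^(-1) mod 41 = 17

j = 17 (mod 41)


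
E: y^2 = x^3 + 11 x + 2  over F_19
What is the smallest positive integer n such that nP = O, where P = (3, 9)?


Compute successive multiples of P until we hit O:
  1P = (3, 9)
  2P = (13, 10)
  3P = (7, 2)
  4P = (18, 3)
  5P = (5, 7)
  6P = (12, 0)
  7P = (5, 12)
  8P = (18, 16)
  ... (continuing to 12P)
  12P = O

ord(P) = 12


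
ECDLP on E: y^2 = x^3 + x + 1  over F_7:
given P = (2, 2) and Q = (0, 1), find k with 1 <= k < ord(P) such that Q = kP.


Enumerate multiples of P until we hit Q = (0, 1):
  1P = (2, 2)
  2P = (0, 1)
Match found at i = 2.

k = 2


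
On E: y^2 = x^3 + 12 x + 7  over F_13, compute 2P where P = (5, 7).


k = 2 = 10_2 (binary, LSB first: 01)
Double-and-add from P = (5, 7):
  bit 0 = 0: acc unchanged = O
  bit 1 = 1: acc = O + (6, 10) = (6, 10)

2P = (6, 10)


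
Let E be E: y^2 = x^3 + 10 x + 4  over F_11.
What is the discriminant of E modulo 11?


4 a^3 + 27 b^2 = 4*10^3 + 27*4^2 = 4000 + 432 = 4432
Delta = -16 * (4432) = -70912
Delta mod 11 = 5

Delta = 5 (mod 11)


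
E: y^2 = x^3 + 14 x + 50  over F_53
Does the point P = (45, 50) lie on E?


Check whether y^2 = x^3 + 14 x + 50 (mod 53) for (x, y) = (45, 50).
LHS: y^2 = 50^2 mod 53 = 9
RHS: x^3 + 14 x + 50 = 45^3 + 14*45 + 50 mod 53 = 9
LHS = RHS

Yes, on the curve


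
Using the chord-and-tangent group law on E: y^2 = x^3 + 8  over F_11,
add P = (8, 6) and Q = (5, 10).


P != Q, so use the chord formula.
s = (y2 - y1) / (x2 - x1) = (4) / (8) mod 11 = 6
x3 = s^2 - x1 - x2 mod 11 = 6^2 - 8 - 5 = 1
y3 = s (x1 - x3) - y1 mod 11 = 6 * (8 - 1) - 6 = 3

P + Q = (1, 3)


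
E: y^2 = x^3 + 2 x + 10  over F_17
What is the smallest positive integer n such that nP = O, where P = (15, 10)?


Compute successive multiples of P until we hit O:
  1P = (15, 10)
  2P = (5, 14)
  3P = (6, 0)
  4P = (5, 3)
  5P = (15, 7)
  6P = O

ord(P) = 6


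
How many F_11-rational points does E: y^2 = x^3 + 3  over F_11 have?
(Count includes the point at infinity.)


For each x in F_11, count y with y^2 = x^3 + 0 x + 3 mod 11:
  x = 0: RHS = 3, y in [5, 6]  -> 2 point(s)
  x = 1: RHS = 4, y in [2, 9]  -> 2 point(s)
  x = 2: RHS = 0, y in [0]  -> 1 point(s)
  x = 4: RHS = 1, y in [1, 10]  -> 2 point(s)
  x = 7: RHS = 5, y in [4, 7]  -> 2 point(s)
  x = 8: RHS = 9, y in [3, 8]  -> 2 point(s)
Affine points: 11. Add the point at infinity: total = 12.

#E(F_11) = 12


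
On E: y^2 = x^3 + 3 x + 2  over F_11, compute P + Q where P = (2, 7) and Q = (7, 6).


P != Q, so use the chord formula.
s = (y2 - y1) / (x2 - x1) = (10) / (5) mod 11 = 2
x3 = s^2 - x1 - x2 mod 11 = 2^2 - 2 - 7 = 6
y3 = s (x1 - x3) - y1 mod 11 = 2 * (2 - 6) - 7 = 7

P + Q = (6, 7)


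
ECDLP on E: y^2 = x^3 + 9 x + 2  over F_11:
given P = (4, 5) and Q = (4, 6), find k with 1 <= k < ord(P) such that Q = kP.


Enumerate multiples of P until we hit Q = (4, 6):
  1P = (4, 5)
  2P = (7, 1)
  3P = (3, 1)
  4P = (9, 8)
  5P = (1, 10)
  6P = (10, 5)
  7P = (8, 6)
  8P = (8, 5)
  9P = (10, 6)
  10P = (1, 1)
  11P = (9, 3)
  12P = (3, 10)
  13P = (7, 10)
  14P = (4, 6)
Match found at i = 14.

k = 14


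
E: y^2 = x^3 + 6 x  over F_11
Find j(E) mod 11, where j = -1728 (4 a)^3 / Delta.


Delta = -16(4 a^3 + 27 b^2) mod 11 = 3
-1728 * (4 a)^3 = -1728 * (4*6)^3 mod 11 = 3
j = 3 * 3^(-1) mod 11 = 1

j = 1 (mod 11)


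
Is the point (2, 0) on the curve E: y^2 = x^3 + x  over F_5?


Check whether y^2 = x^3 + 1 x + 0 (mod 5) for (x, y) = (2, 0).
LHS: y^2 = 0^2 mod 5 = 0
RHS: x^3 + 1 x + 0 = 2^3 + 1*2 + 0 mod 5 = 0
LHS = RHS

Yes, on the curve


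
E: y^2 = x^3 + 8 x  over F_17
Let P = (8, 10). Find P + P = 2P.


Doubling: s = (3 x1^2 + a) / (2 y1)
s = (3*8^2 + 8) / (2*10) mod 17 = 10
x3 = s^2 - 2 x1 mod 17 = 10^2 - 2*8 = 16
y3 = s (x1 - x3) - y1 mod 17 = 10 * (8 - 16) - 10 = 12

2P = (16, 12)


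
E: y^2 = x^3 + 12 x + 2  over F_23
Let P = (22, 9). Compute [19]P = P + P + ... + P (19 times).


k = 19 = 10011_2 (binary, LSB first: 11001)
Double-and-add from P = (22, 9):
  bit 0 = 1: acc = O + (22, 9) = (22, 9)
  bit 1 = 1: acc = (22, 9) + (11, 4) = (21, 4)
  bit 2 = 0: acc unchanged = (21, 4)
  bit 3 = 0: acc unchanged = (21, 4)
  bit 4 = 1: acc = (21, 4) + (20, 13) = (17, 6)

19P = (17, 6)


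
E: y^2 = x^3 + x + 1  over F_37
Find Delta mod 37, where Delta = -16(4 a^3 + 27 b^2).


4 a^3 + 27 b^2 = 4*1^3 + 27*1^2 = 4 + 27 = 31
Delta = -16 * (31) = -496
Delta mod 37 = 22

Delta = 22 (mod 37)


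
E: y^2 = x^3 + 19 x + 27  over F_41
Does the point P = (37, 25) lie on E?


Check whether y^2 = x^3 + 19 x + 27 (mod 41) for (x, y) = (37, 25).
LHS: y^2 = 25^2 mod 41 = 10
RHS: x^3 + 19 x + 27 = 37^3 + 19*37 + 27 mod 41 = 10
LHS = RHS

Yes, on the curve


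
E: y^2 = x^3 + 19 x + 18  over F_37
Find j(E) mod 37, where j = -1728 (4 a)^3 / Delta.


Delta = -16(4 a^3 + 27 b^2) mod 37 = 32
-1728 * (4 a)^3 = -1728 * (4*19)^3 mod 37 = 14
j = 14 * 32^(-1) mod 37 = 12

j = 12 (mod 37)


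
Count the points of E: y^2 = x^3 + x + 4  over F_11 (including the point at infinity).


For each x in F_11, count y with y^2 = x^3 + 1 x + 4 mod 11:
  x = 0: RHS = 4, y in [2, 9]  -> 2 point(s)
  x = 2: RHS = 3, y in [5, 6]  -> 2 point(s)
  x = 3: RHS = 1, y in [1, 10]  -> 2 point(s)
  x = 9: RHS = 5, y in [4, 7]  -> 2 point(s)
Affine points: 8. Add the point at infinity: total = 9.

#E(F_11) = 9


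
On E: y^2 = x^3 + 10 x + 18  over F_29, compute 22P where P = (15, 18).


k = 22 = 10110_2 (binary, LSB first: 01101)
Double-and-add from P = (15, 18):
  bit 0 = 0: acc unchanged = O
  bit 1 = 1: acc = O + (21, 8) = (21, 8)
  bit 2 = 1: acc = (21, 8) + (10, 4) = (7, 5)
  bit 3 = 0: acc unchanged = (7, 5)
  bit 4 = 1: acc = (7, 5) + (6, 27) = (7, 24)

22P = (7, 24)


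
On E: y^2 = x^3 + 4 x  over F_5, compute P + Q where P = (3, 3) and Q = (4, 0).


P != Q, so use the chord formula.
s = (y2 - y1) / (x2 - x1) = (2) / (1) mod 5 = 2
x3 = s^2 - x1 - x2 mod 5 = 2^2 - 3 - 4 = 2
y3 = s (x1 - x3) - y1 mod 5 = 2 * (3 - 2) - 3 = 4

P + Q = (2, 4)


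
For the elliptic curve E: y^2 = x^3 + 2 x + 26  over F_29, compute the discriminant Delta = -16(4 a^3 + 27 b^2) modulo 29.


4 a^3 + 27 b^2 = 4*2^3 + 27*26^2 = 32 + 18252 = 18284
Delta = -16 * (18284) = -292544
Delta mod 29 = 8

Delta = 8 (mod 29)


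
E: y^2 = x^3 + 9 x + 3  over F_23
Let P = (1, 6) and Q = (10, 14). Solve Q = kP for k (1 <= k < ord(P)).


Enumerate multiples of P until we hit Q = (10, 14):
  1P = (1, 6)
  2P = (22, 19)
  3P = (2, 12)
  4P = (10, 9)
  5P = (7, 15)
  6P = (0, 7)
  7P = (0, 16)
  8P = (7, 8)
  9P = (10, 14)
Match found at i = 9.

k = 9


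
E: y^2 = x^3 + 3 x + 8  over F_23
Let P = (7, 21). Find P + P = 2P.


Doubling: s = (3 x1^2 + a) / (2 y1)
s = (3*7^2 + 3) / (2*21) mod 23 = 20
x3 = s^2 - 2 x1 mod 23 = 20^2 - 2*7 = 18
y3 = s (x1 - x3) - y1 mod 23 = 20 * (7 - 18) - 21 = 12

2P = (18, 12)


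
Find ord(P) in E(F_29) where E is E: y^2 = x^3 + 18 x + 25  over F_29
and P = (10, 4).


Compute successive multiples of P until we hit O:
  1P = (10, 4)
  2P = (14, 11)
  3P = (28, 8)
  4P = (0, 24)
  5P = (23, 22)
  6P = (24, 19)
  7P = (25, 11)
  8P = (16, 28)
  ... (continuing to 39P)
  39P = O

ord(P) = 39


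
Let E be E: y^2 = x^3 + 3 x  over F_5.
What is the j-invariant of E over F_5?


Delta = -16(4 a^3 + 27 b^2) mod 5 = 2
-1728 * (4 a)^3 = -1728 * (4*3)^3 mod 5 = 1
j = 1 * 2^(-1) mod 5 = 3

j = 3 (mod 5)


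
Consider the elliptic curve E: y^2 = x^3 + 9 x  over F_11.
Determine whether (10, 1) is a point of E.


Check whether y^2 = x^3 + 9 x + 0 (mod 11) for (x, y) = (10, 1).
LHS: y^2 = 1^2 mod 11 = 1
RHS: x^3 + 9 x + 0 = 10^3 + 9*10 + 0 mod 11 = 1
LHS = RHS

Yes, on the curve


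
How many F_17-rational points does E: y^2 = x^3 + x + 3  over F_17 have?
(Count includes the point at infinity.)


For each x in F_17, count y with y^2 = x^3 + 1 x + 3 mod 17:
  x = 2: RHS = 13, y in [8, 9]  -> 2 point(s)
  x = 3: RHS = 16, y in [4, 13]  -> 2 point(s)
  x = 6: RHS = 4, y in [2, 15]  -> 2 point(s)
  x = 7: RHS = 13, y in [8, 9]  -> 2 point(s)
  x = 8: RHS = 13, y in [8, 9]  -> 2 point(s)
  x = 11: RHS = 2, y in [6, 11]  -> 2 point(s)
  x = 12: RHS = 9, y in [3, 14]  -> 2 point(s)
  x = 16: RHS = 1, y in [1, 16]  -> 2 point(s)
Affine points: 16. Add the point at infinity: total = 17.

#E(F_17) = 17


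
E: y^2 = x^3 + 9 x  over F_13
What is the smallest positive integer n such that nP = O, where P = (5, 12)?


Compute successive multiples of P until we hit O:
  1P = (5, 12)
  2P = (12, 9)
  3P = (6, 7)
  4P = (1, 7)
  5P = (11, 0)
  6P = (1, 6)
  7P = (6, 6)
  8P = (12, 4)
  ... (continuing to 10P)
  10P = O

ord(P) = 10


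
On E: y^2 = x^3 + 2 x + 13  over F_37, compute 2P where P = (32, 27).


k = 2 = 10_2 (binary, LSB first: 01)
Double-and-add from P = (32, 27):
  bit 0 = 0: acc unchanged = O
  bit 1 = 1: acc = O + (14, 11) = (14, 11)

2P = (14, 11)


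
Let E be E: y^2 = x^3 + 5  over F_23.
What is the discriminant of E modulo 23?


4 a^3 + 27 b^2 = 4*0^3 + 27*5^2 = 0 + 675 = 675
Delta = -16 * (675) = -10800
Delta mod 23 = 10

Delta = 10 (mod 23)


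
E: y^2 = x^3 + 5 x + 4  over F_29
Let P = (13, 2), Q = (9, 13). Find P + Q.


P != Q, so use the chord formula.
s = (y2 - y1) / (x2 - x1) = (11) / (25) mod 29 = 19
x3 = s^2 - x1 - x2 mod 29 = 19^2 - 13 - 9 = 20
y3 = s (x1 - x3) - y1 mod 29 = 19 * (13 - 20) - 2 = 10

P + Q = (20, 10)


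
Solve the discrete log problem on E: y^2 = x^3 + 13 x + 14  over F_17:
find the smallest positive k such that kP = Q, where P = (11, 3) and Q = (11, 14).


Enumerate multiples of P until we hit Q = (11, 14):
  1P = (11, 3)
  2P = (14, 13)
  3P = (5, 0)
  4P = (14, 4)
  5P = (11, 14)
Match found at i = 5.

k = 5


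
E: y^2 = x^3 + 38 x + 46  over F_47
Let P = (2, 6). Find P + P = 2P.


Doubling: s = (3 x1^2 + a) / (2 y1)
s = (3*2^2 + 38) / (2*6) mod 47 = 12
x3 = s^2 - 2 x1 mod 47 = 12^2 - 2*2 = 46
y3 = s (x1 - x3) - y1 mod 47 = 12 * (2 - 46) - 6 = 30

2P = (46, 30)


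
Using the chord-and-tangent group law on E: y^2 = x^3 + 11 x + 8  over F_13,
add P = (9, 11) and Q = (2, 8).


P != Q, so use the chord formula.
s = (y2 - y1) / (x2 - x1) = (10) / (6) mod 13 = 6
x3 = s^2 - x1 - x2 mod 13 = 6^2 - 9 - 2 = 12
y3 = s (x1 - x3) - y1 mod 13 = 6 * (9 - 12) - 11 = 10

P + Q = (12, 10)


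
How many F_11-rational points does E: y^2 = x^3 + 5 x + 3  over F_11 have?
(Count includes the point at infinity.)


For each x in F_11, count y with y^2 = x^3 + 5 x + 3 mod 11:
  x = 0: RHS = 3, y in [5, 6]  -> 2 point(s)
  x = 1: RHS = 9, y in [3, 8]  -> 2 point(s)
  x = 3: RHS = 1, y in [1, 10]  -> 2 point(s)
  x = 8: RHS = 5, y in [4, 7]  -> 2 point(s)
Affine points: 8. Add the point at infinity: total = 9.

#E(F_11) = 9


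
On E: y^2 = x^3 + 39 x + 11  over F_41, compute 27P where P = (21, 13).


k = 27 = 11011_2 (binary, LSB first: 11011)
Double-and-add from P = (21, 13):
  bit 0 = 1: acc = O + (21, 13) = (21, 13)
  bit 1 = 1: acc = (21, 13) + (1, 16) = (14, 29)
  bit 2 = 0: acc unchanged = (14, 29)
  bit 3 = 1: acc = (14, 29) + (16, 4) = (34, 16)
  bit 4 = 1: acc = (34, 16) + (11, 34) = (38, 21)

27P = (38, 21)


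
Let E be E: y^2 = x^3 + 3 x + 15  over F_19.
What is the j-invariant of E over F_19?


Delta = -16(4 a^3 + 27 b^2) mod 19 = 5
-1728 * (4 a)^3 = -1728 * (4*3)^3 mod 19 = 18
j = 18 * 5^(-1) mod 19 = 15

j = 15 (mod 19)


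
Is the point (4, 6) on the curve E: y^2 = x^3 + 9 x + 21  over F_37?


Check whether y^2 = x^3 + 9 x + 21 (mod 37) for (x, y) = (4, 6).
LHS: y^2 = 6^2 mod 37 = 36
RHS: x^3 + 9 x + 21 = 4^3 + 9*4 + 21 mod 37 = 10
LHS != RHS

No, not on the curve


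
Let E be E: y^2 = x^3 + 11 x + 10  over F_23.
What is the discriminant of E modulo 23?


4 a^3 + 27 b^2 = 4*11^3 + 27*10^2 = 5324 + 2700 = 8024
Delta = -16 * (8024) = -128384
Delta mod 23 = 2

Delta = 2 (mod 23)


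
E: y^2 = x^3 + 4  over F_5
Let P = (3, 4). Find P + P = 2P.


Doubling: s = (3 x1^2 + a) / (2 y1)
s = (3*3^2 + 0) / (2*4) mod 5 = 4
x3 = s^2 - 2 x1 mod 5 = 4^2 - 2*3 = 0
y3 = s (x1 - x3) - y1 mod 5 = 4 * (3 - 0) - 4 = 3

2P = (0, 3)


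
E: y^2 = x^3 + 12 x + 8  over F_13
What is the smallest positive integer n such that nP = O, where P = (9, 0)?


Compute successive multiples of P until we hit O:
  1P = (9, 0)
  2P = O

ord(P) = 2


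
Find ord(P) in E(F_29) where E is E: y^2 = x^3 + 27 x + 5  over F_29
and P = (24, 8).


Compute successive multiples of P until we hit O:
  1P = (24, 8)
  2P = (23, 2)
  3P = (18, 28)
  4P = (11, 26)
  5P = (22, 16)
  6P = (28, 8)
  7P = (6, 21)
  8P = (27, 28)
  ... (continuing to 39P)
  39P = O

ord(P) = 39


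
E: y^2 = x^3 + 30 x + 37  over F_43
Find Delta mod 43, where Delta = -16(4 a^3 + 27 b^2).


4 a^3 + 27 b^2 = 4*30^3 + 27*37^2 = 108000 + 36963 = 144963
Delta = -16 * (144963) = -2319408
Delta mod 43 = 12

Delta = 12 (mod 43)


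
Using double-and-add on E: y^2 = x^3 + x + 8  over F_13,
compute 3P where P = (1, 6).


k = 3 = 11_2 (binary, LSB first: 11)
Double-and-add from P = (1, 6):
  bit 0 = 1: acc = O + (1, 6) = (1, 6)
  bit 1 = 1: acc = (1, 6) + (1, 7) = O

3P = O


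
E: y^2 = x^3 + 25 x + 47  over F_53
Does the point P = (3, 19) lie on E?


Check whether y^2 = x^3 + 25 x + 47 (mod 53) for (x, y) = (3, 19).
LHS: y^2 = 19^2 mod 53 = 43
RHS: x^3 + 25 x + 47 = 3^3 + 25*3 + 47 mod 53 = 43
LHS = RHS

Yes, on the curve


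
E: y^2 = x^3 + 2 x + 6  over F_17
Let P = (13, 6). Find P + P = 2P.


Doubling: s = (3 x1^2 + a) / (2 y1)
s = (3*13^2 + 2) / (2*6) mod 17 = 7
x3 = s^2 - 2 x1 mod 17 = 7^2 - 2*13 = 6
y3 = s (x1 - x3) - y1 mod 17 = 7 * (13 - 6) - 6 = 9

2P = (6, 9)


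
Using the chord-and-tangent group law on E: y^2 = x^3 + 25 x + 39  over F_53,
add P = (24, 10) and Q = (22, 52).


P != Q, so use the chord formula.
s = (y2 - y1) / (x2 - x1) = (42) / (51) mod 53 = 32
x3 = s^2 - x1 - x2 mod 53 = 32^2 - 24 - 22 = 24
y3 = s (x1 - x3) - y1 mod 53 = 32 * (24 - 24) - 10 = 43

P + Q = (24, 43)


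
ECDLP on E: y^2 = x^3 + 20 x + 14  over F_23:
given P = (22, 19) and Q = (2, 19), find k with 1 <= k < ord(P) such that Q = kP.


Enumerate multiples of P until we hit Q = (2, 19):
  1P = (22, 19)
  2P = (2, 4)
  3P = (1, 14)
  4P = (12, 2)
  5P = (5, 3)
  6P = (21, 9)
  7P = (11, 22)
  8P = (3, 3)
  9P = (14, 18)
  10P = (19, 13)
  11P = (9, 7)
  12P = (10, 8)
  13P = (15, 20)
  14P = (17, 0)
  15P = (15, 3)
  16P = (10, 15)
  17P = (9, 16)
  18P = (19, 10)
  19P = (14, 5)
  20P = (3, 20)
  21P = (11, 1)
  22P = (21, 14)
  23P = (5, 20)
  24P = (12, 21)
  25P = (1, 9)
  26P = (2, 19)
Match found at i = 26.

k = 26


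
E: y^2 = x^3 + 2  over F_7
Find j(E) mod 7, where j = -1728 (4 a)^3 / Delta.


Delta = -16(4 a^3 + 27 b^2) mod 7 = 1
-1728 * (4 a)^3 = -1728 * (4*0)^3 mod 7 = 0
j = 0 * 1^(-1) mod 7 = 0

j = 0 (mod 7)


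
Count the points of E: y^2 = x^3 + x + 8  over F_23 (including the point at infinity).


For each x in F_23, count y with y^2 = x^3 + 1 x + 8 mod 23:
  x = 0: RHS = 8, y in [10, 13]  -> 2 point(s)
  x = 2: RHS = 18, y in [8, 15]  -> 2 point(s)
  x = 5: RHS = 0, y in [0]  -> 1 point(s)
  x = 6: RHS = 0, y in [0]  -> 1 point(s)
  x = 7: RHS = 13, y in [6, 17]  -> 2 point(s)
  x = 10: RHS = 6, y in [11, 12]  -> 2 point(s)
  x = 11: RHS = 16, y in [4, 19]  -> 2 point(s)
  x = 12: RHS = 0, y in [0]  -> 1 point(s)
  x = 14: RHS = 6, y in [11, 12]  -> 2 point(s)
  x = 16: RHS = 3, y in [7, 16]  -> 2 point(s)
  x = 17: RHS = 16, y in [4, 19]  -> 2 point(s)
  x = 18: RHS = 16, y in [4, 19]  -> 2 point(s)
  x = 19: RHS = 9, y in [3, 20]  -> 2 point(s)
  x = 20: RHS = 1, y in [1, 22]  -> 2 point(s)
  x = 22: RHS = 6, y in [11, 12]  -> 2 point(s)
Affine points: 27. Add the point at infinity: total = 28.

#E(F_23) = 28


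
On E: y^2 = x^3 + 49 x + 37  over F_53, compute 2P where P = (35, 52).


Doubling: s = (3 x1^2 + a) / (2 y1)
s = (3*35^2 + 49) / (2*52) mod 53 = 46
x3 = s^2 - 2 x1 mod 53 = 46^2 - 2*35 = 32
y3 = s (x1 - x3) - y1 mod 53 = 46 * (35 - 32) - 52 = 33

2P = (32, 33)


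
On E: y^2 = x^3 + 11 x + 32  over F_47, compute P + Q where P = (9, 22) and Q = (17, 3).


P != Q, so use the chord formula.
s = (y2 - y1) / (x2 - x1) = (28) / (8) mod 47 = 27
x3 = s^2 - x1 - x2 mod 47 = 27^2 - 9 - 17 = 45
y3 = s (x1 - x3) - y1 mod 47 = 27 * (9 - 45) - 22 = 40

P + Q = (45, 40)


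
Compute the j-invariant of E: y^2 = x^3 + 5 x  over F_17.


Delta = -16(4 a^3 + 27 b^2) mod 17 = 7
-1728 * (4 a)^3 = -1728 * (4*5)^3 mod 17 = 9
j = 9 * 7^(-1) mod 17 = 11

j = 11 (mod 17)


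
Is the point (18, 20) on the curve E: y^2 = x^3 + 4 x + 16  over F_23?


Check whether y^2 = x^3 + 4 x + 16 (mod 23) for (x, y) = (18, 20).
LHS: y^2 = 20^2 mod 23 = 9
RHS: x^3 + 4 x + 16 = 18^3 + 4*18 + 16 mod 23 = 9
LHS = RHS

Yes, on the curve


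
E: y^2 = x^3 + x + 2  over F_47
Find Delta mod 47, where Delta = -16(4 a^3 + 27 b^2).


4 a^3 + 27 b^2 = 4*1^3 + 27*2^2 = 4 + 108 = 112
Delta = -16 * (112) = -1792
Delta mod 47 = 41

Delta = 41 (mod 47)
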